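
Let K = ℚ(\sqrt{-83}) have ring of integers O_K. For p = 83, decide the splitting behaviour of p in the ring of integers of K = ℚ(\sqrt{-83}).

ramified

d = -83 ≡ 1 (mod 4), so O_K = ℤ[(1+√-83)/2] and disc(K) = d = -83.
Ramification test: 83 | -83. The prime 83 ramifies in K.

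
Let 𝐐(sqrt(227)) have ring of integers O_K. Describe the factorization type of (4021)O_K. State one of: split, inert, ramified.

p is inert

227 mod 4 = 3, hence disc K = 4·227 = 908 and O_K = ℤ[√227].
disc(K) = 908 is not divisible by 4021; 4021 is unramified.
Euler's criterion: 227^2010 mod 4021 = 4020. Thus (227|4021) = -1.
Legendre symbol -1 ⇒ 4021 is inert.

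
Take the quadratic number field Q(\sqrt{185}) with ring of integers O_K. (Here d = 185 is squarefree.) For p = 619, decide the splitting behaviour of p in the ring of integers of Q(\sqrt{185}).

619 splits in O_K

Since 185 ≡ 1 mod 4, the ring of integers is ℤ[(1+√185)/2] with discriminant 185.
619 ∤ 185, so 619 is unramified.
Compute (185/619) via Euler: 185^((619-1)/2) mod 619 = 1, so (185/619) = 1.
Legendre symbol 1 ⇒ 619 is split.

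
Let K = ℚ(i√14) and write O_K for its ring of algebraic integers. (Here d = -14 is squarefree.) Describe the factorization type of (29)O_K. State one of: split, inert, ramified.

remains prime (inert)

Since -14 ≢ 1 mod 4, the ring of integers is ℤ[√-14] with discriminant 4·(-14) = -56.
disc(K) = -56 is not divisible by 29; 29 is unramified.
(-14/29) = 15^14 mod 29 = 28, giving Legendre symbol -1.
Legendre symbol -1 ⇒ 29 is inert.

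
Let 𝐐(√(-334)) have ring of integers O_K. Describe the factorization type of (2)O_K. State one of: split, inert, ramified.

d = -334 ≡ 2 (mod 4), so O_K = ℤ[√-334] and disc(K) = 4d = -1336.
2 divides disc(K) = -1336, so 2 ramifies.

p ramifies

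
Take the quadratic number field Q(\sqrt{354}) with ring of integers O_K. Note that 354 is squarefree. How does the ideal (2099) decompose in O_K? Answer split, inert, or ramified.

inert — (2099) stays prime in O_K

354 mod 4 = 2, hence disc K = 4·354 = 1416 and O_K = ℤ[√354].
disc(K) = 1416 is not divisible by 2099; 2099 is unramified.
(354/2099) = 354^1049 mod 2099 = 2098, giving Legendre symbol -1.
d is a non-residue mod p, hence 2099 remains inert in O_K.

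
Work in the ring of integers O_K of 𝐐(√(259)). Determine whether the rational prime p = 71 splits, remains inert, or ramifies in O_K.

d = 259 ≡ 3 (mod 4), so O_K = ℤ[√259] and disc(K) = 4d = 1036.
Since gcd(71, 1036) = 1 the prime 71 does not ramify.
Legendre symbol by Euler's criterion: (259/71) ≡ 259^35 ≡ 70 (mod 71), i.e. (259/71) = -1.
Legendre symbol -1 ⇒ 71 is inert.

p is inert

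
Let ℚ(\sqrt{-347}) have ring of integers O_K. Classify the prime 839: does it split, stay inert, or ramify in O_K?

d = -347 ≡ 1 (mod 4), so O_K = ℤ[(1+√-347)/2] and disc(K) = d = -347.
Since gcd(839, -347) = 1 the prime 839 does not ramify.
(-347/839) = 492^419 mod 839 = 838, giving Legendre symbol -1.
d is a non-residue mod p, hence 839 remains inert in O_K.

inert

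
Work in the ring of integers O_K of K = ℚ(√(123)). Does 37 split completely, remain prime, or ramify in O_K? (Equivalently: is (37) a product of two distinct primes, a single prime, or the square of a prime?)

split

123 mod 4 = 3, hence disc K = 4·123 = 492 and O_K = ℤ[√123].
37 ∤ 492, so 37 is unramified.
Compute (123/37) via Euler: 12^((37-1)/2) mod 37 = 1, so (123/37) = 1.
Legendre symbol 1 ⇒ 37 is split.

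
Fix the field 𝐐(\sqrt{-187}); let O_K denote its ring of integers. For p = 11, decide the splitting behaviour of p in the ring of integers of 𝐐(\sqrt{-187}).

-187 mod 4 = 1, hence disc K = -187 and O_K = ℤ[(1+√-187)/2].
Ramification test: 11 | -187. The prime 11 ramifies in K.

p ramifies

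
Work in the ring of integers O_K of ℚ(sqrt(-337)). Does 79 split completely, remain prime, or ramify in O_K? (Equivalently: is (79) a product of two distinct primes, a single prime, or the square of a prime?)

79 remains inert

Since -337 ≢ 1 mod 4, the ring of integers is ℤ[√-337] with discriminant 4·(-337) = -1348.
Since gcd(79, -1348) = 1 the prime 79 does not ramify.
Legendre symbol by Euler's criterion: (-337/79) ≡ (-337)^39 ≡ 78 (mod 79), i.e. (-337/79) = -1.
Legendre symbol -1 ⇒ 79 is inert.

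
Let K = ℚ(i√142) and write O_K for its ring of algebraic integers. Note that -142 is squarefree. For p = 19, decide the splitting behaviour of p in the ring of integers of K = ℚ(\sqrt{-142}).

inert — (19) stays prime in O_K

-142 mod 4 = 2, hence disc K = 4·(-142) = -568 and O_K = ℤ[√-142].
disc(K) = -568 is not divisible by 19; 19 is unramified.
Euler's criterion: (-142)^9 mod 19 = 18. Thus (-142|19) = -1.
(-142/19) = -1, so 19 is inert.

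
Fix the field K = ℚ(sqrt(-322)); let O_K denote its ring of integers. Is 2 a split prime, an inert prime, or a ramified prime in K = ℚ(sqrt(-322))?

ramified — (2) = 𝔭²

-322 mod 4 = 2, hence disc K = 4·(-322) = -1288 and O_K = ℤ[√-322].
disc(K) = -1288 = 2·(-644), so p = 2 is ramified.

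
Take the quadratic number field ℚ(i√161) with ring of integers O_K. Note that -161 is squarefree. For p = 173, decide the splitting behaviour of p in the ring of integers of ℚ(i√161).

d = -161 ≡ 3 (mod 4), so O_K = ℤ[√-161] and disc(K) = 4d = -644.
disc(K) = -644 is not divisible by 173; 173 is unramified.
Legendre symbol by Euler's criterion: (-161/173) ≡ (-161)^86 ≡ 172 (mod 173), i.e. (-161/173) = -1.
Legendre symbol -1 ⇒ 173 is inert.

173 remains inert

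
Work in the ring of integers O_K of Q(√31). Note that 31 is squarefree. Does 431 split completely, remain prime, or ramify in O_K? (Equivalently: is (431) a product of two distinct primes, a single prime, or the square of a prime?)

d = 31 ≡ 3 (mod 4), so O_K = ℤ[√31] and disc(K) = 4d = 124.
Since gcd(431, 124) = 1 the prime 431 does not ramify.
(31/431) = 31^215 mod 431 = 430, giving Legendre symbol -1.
(31/431) = -1, so 431 is inert.

inert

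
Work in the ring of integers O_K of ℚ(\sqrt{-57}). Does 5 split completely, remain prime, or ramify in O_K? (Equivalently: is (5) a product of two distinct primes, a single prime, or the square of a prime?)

remains prime (inert)

-57 mod 4 = 3, hence disc K = 4·(-57) = -228 and O_K = ℤ[√-57].
5 ∤ -228, so 5 is unramified.
Euler's criterion: (-57)^2 mod 5 = 4. Thus (-57|5) = -1.
Legendre symbol -1 ⇒ 5 is inert.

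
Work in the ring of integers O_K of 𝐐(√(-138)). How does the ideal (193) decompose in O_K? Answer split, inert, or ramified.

193 splits in O_K

-138 mod 4 = 2, hence disc K = 4·(-138) = -552 and O_K = ℤ[√-138].
Since gcd(193, -552) = 1 the prime 193 does not ramify.
(-138/193) = 55^96 mod 193 = 1, giving Legendre symbol 1.
(-138/193) = 1, so 193 splits.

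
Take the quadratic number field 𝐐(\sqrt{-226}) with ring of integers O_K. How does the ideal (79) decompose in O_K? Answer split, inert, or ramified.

split

-226 mod 4 = 2, hence disc K = 4·(-226) = -904 and O_K = ℤ[√-226].
disc(K) = -904 is not divisible by 79; 79 is unramified.
Legendre symbol by Euler's criterion: (-226/79) ≡ (-226)^39 ≡ 1 (mod 79), i.e. (-226/79) = 1.
(-226/79) = 1, so 79 splits.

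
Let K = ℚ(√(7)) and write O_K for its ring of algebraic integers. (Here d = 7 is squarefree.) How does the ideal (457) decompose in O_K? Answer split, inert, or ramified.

7 mod 4 = 3, hence disc K = 4·7 = 28 and O_K = ℤ[√7].
Since gcd(457, 28) = 1 the prime 457 does not ramify.
Legendre symbol by Euler's criterion: (7/457) ≡ 7^228 ≡ 1 (mod 457), i.e. (7/457) = 1.
Legendre symbol 1 ⇒ 457 is split.

split — (457) = 𝔭₁𝔭₂ with 𝔭₁ ≠ 𝔭₂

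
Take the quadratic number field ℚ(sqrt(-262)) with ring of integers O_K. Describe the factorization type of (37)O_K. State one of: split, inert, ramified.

-262 mod 4 = 2, hence disc K = 4·(-262) = -1048 and O_K = ℤ[√-262].
disc(K) = -1048 is not divisible by 37; 37 is unramified.
Legendre symbol by Euler's criterion: (-262/37) ≡ (-262)^18 ≡ 1 (mod 37), i.e. (-262/37) = 1.
(-262/37) = 1, so 37 splits.

p splits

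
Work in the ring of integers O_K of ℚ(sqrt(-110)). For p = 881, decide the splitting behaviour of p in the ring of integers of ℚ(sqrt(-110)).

splits completely

d = -110 ≡ 2 (mod 4), so O_K = ℤ[√-110] and disc(K) = 4d = -440.
Since gcd(881, -440) = 1 the prime 881 does not ramify.
Euler's criterion: (-110)^440 mod 881 = 1. Thus (-110|881) = 1.
d is a quadratic residue mod p, hence 881 splits in O_K.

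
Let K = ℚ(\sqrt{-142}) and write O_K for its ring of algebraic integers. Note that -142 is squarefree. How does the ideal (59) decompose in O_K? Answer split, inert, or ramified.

Since -142 ≢ 1 mod 4, the ring of integers is ℤ[√-142] with discriminant 4·(-142) = -568.
Since gcd(59, -568) = 1 the prime 59 does not ramify.
(-142/59) = 35^29 mod 59 = 1, giving Legendre symbol 1.
d is a quadratic residue mod p, hence 59 splits in O_K.

59 splits in O_K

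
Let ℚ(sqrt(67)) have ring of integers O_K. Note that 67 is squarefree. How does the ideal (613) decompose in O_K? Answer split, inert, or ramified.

Since 67 ≢ 1 mod 4, the ring of integers is ℤ[√67] with discriminant 4·67 = 268.
Since gcd(613, 268) = 1 the prime 613 does not ramify.
Legendre symbol by Euler's criterion: (67/613) ≡ 67^306 ≡ 1 (mod 613), i.e. (67/613) = 1.
d is a quadratic residue mod p, hence 613 splits in O_K.

split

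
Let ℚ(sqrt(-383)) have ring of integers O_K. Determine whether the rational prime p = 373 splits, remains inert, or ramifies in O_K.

-383 mod 4 = 1, hence disc K = -383 and O_K = ℤ[(1+√-383)/2].
disc(K) = -383 is not divisible by 373; 373 is unramified.
Legendre symbol by Euler's criterion: (-383/373) ≡ (-383)^186 ≡ 1 (mod 373), i.e. (-383/373) = 1.
Legendre symbol 1 ⇒ 373 is split.

splits completely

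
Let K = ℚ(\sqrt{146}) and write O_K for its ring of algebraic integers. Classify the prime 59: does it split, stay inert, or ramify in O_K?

59 splits in O_K

d = 146 ≡ 2 (mod 4), so O_K = ℤ[√146] and disc(K) = 4d = 584.
disc(K) = 584 is not divisible by 59; 59 is unramified.
(146/59) = 28^29 mod 59 = 1, giving Legendre symbol 1.
(146/59) = 1, so 59 splits.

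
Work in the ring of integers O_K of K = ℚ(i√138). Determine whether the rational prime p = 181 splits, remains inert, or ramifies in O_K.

d = -138 ≡ 2 (mod 4), so O_K = ℤ[√-138] and disc(K) = 4d = -552.
181 ∤ -552, so 181 is unramified.
Legendre symbol by Euler's criterion: (-138/181) ≡ (-138)^90 ≡ 1 (mod 181), i.e. (-138/181) = 1.
(-138/181) = 1, so 181 splits.

split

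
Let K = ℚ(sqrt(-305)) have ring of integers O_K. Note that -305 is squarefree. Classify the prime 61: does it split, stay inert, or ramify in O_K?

Since -305 ≢ 1 mod 4, the ring of integers is ℤ[√-305] with discriminant 4·(-305) = -1220.
disc(K) = -1220 = 61·(-20), so p = 61 is ramified.

p ramifies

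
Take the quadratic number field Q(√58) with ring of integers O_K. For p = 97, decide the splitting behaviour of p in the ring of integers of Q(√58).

inert

d = 58 ≡ 2 (mod 4), so O_K = ℤ[√58] and disc(K) = 4d = 232.
97 ∤ 232, so 97 is unramified.
(58/97) = 58^48 mod 97 = 96, giving Legendre symbol -1.
Legendre symbol -1 ⇒ 97 is inert.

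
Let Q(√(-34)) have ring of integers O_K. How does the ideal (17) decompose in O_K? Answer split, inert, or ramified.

ramifies in O_K

d = -34 ≡ 2 (mod 4), so O_K = ℤ[√-34] and disc(K) = 4d = -136.
disc(K) = -136 = 17·(-8), so p = 17 is ramified.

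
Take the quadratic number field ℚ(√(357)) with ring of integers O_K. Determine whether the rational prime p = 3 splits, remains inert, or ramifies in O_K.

ramified

357 mod 4 = 1, hence disc K = 357 and O_K = ℤ[(1+√357)/2].
Ramification test: 3 | 357. The prime 3 ramifies in K.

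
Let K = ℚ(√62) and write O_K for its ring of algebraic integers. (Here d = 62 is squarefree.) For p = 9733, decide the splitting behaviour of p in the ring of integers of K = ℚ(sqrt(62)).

p splits

d = 62 ≡ 2 (mod 4), so O_K = ℤ[√62] and disc(K) = 4d = 248.
disc(K) = 248 is not divisible by 9733; 9733 is unramified.
(62/9733) = 62^4866 mod 9733 = 1, giving Legendre symbol 1.
(62/9733) = 1, so 9733 splits.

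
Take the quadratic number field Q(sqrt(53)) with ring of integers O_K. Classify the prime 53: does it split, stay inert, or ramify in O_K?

53 is ramified

d = 53 ≡ 1 (mod 4), so O_K = ℤ[(1+√53)/2] and disc(K) = d = 53.
53 divides disc(K) = 53, so 53 ramifies.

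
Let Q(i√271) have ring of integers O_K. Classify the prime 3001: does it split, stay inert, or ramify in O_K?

split — (3001) = 𝔭₁𝔭₂ with 𝔭₁ ≠ 𝔭₂

-271 mod 4 = 1, hence disc K = -271 and O_K = ℤ[(1+√-271)/2].
3001 ∤ -271, so 3001 is unramified.
Euler's criterion: (-271)^1500 mod 3001 = 1. Thus (-271|3001) = 1.
Legendre symbol 1 ⇒ 3001 is split.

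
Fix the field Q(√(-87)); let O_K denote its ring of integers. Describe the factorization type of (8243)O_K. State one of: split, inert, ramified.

-87 mod 4 = 1, hence disc K = -87 and O_K = ℤ[(1+√-87)/2].
8243 ∤ -87, so 8243 is unramified.
(-87/8243) = 8156^4121 mod 8243 = 8242, giving Legendre symbol -1.
(-87/8243) = -1, so 8243 is inert.

inert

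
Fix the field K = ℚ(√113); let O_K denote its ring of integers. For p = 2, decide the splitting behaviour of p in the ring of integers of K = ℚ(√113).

split

Since 113 ≡ 1 mod 4, the ring of integers is ℤ[(1+√113)/2] with discriminant 113.
Since gcd(2, 113) = 1 the prime 2 does not ramify.
d ≡ 1 (mod 8); the supplementary law gives 2 split.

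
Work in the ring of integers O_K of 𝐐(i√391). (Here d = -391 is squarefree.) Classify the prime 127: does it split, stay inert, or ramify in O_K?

-391 mod 4 = 1, hence disc K = -391 and O_K = ℤ[(1+√-391)/2].
Since gcd(127, -391) = 1 the prime 127 does not ramify.
Compute (-391/127) via Euler: 117^((127-1)/2) mod 127 = 1, so (-391/127) = 1.
d is a quadratic residue mod p, hence 127 splits in O_K.

split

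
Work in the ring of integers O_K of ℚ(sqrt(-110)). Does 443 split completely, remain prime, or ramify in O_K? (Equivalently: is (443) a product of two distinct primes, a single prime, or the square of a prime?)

Since -110 ≢ 1 mod 4, the ring of integers is ℤ[√-110] with discriminant 4·(-110) = -440.
disc(K) = -440 is not divisible by 443; 443 is unramified.
Euler's criterion: (-110)^221 mod 443 = 1. Thus (-110|443) = 1.
d is a quadratic residue mod p, hence 443 splits in O_K.

split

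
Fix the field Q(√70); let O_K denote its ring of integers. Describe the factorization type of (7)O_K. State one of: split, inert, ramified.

ramified — (7) = 𝔭²

Since 70 ≢ 1 mod 4, the ring of integers is ℤ[√70] with discriminant 4·70 = 280.
disc(K) = 280 = 7·40, so p = 7 is ramified.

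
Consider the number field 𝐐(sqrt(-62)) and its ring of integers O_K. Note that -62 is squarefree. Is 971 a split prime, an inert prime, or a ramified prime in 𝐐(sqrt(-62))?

-62 mod 4 = 2, hence disc K = 4·(-62) = -248 and O_K = ℤ[√-62].
971 ∤ -248, so 971 is unramified.
Compute (-62/971) via Euler: 909^((971-1)/2) mod 971 = 970, so (-62/971) = -1.
d is a non-residue mod p, hence 971 remains inert in O_K.

remains prime (inert)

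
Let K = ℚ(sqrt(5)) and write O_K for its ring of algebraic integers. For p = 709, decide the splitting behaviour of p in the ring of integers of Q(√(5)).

splits completely

Since 5 ≡ 1 mod 4, the ring of integers is ℤ[(1+√5)/2] with discriminant 5.
Since gcd(709, 5) = 1 the prime 709 does not ramify.
(5/709) = 5^354 mod 709 = 1, giving Legendre symbol 1.
(5/709) = 1, so 709 splits.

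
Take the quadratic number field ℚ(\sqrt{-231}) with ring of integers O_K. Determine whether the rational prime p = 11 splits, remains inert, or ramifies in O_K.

11 is ramified

-231 mod 4 = 1, hence disc K = -231 and O_K = ℤ[(1+√-231)/2].
disc(K) = -231 = 11·(-21), so p = 11 is ramified.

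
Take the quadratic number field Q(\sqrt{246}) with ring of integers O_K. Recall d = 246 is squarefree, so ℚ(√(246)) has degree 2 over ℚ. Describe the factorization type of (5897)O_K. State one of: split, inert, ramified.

5897 splits in O_K

d = 246 ≡ 2 (mod 4), so O_K = ℤ[√246] and disc(K) = 4d = 984.
Since gcd(5897, 984) = 1 the prime 5897 does not ramify.
Euler's criterion: 246^2948 mod 5897 = 1. Thus (246|5897) = 1.
d is a quadratic residue mod p, hence 5897 splits in O_K.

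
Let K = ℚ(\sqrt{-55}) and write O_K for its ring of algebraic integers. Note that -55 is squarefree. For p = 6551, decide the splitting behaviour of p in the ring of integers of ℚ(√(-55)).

-55 mod 4 = 1, hence disc K = -55 and O_K = ℤ[(1+√-55)/2].
disc(K) = -55 is not divisible by 6551; 6551 is unramified.
(-55/6551) = 6496^3275 mod 6551 = 6550, giving Legendre symbol -1.
d is a non-residue mod p, hence 6551 remains inert in O_K.

inert — (6551) stays prime in O_K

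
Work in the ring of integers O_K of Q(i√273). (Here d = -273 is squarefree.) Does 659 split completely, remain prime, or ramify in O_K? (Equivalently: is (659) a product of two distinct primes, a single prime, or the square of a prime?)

Since -273 ≢ 1 mod 4, the ring of integers is ℤ[√-273] with discriminant 4·(-273) = -1092.
659 ∤ -1092, so 659 is unramified.
Compute (-273/659) via Euler: 386^((659-1)/2) mod 659 = 1, so (-273/659) = 1.
(-273/659) = 1, so 659 splits.

p splits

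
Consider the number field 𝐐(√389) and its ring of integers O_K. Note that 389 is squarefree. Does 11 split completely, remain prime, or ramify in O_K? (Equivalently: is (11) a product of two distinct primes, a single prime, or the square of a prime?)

split — (11) = 𝔭₁𝔭₂ with 𝔭₁ ≠ 𝔭₂

d = 389 ≡ 1 (mod 4), so O_K = ℤ[(1+√389)/2] and disc(K) = d = 389.
11 ∤ 389, so 11 is unramified.
Euler's criterion: 389^5 mod 11 = 1. Thus (389|11) = 1.
d is a quadratic residue mod p, hence 11 splits in O_K.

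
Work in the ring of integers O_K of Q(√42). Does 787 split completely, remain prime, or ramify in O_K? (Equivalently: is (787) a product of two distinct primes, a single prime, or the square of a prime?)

splits completely

42 mod 4 = 2, hence disc K = 4·42 = 168 and O_K = ℤ[√42].
Since gcd(787, 168) = 1 the prime 787 does not ramify.
Legendre symbol by Euler's criterion: (42/787) ≡ 42^393 ≡ 1 (mod 787), i.e. (42/787) = 1.
(42/787) = 1, so 787 splits.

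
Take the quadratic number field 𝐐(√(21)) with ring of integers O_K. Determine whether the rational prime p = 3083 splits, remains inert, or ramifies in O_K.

d = 21 ≡ 1 (mod 4), so O_K = ℤ[(1+√21)/2] and disc(K) = d = 21.
disc(K) = 21 is not divisible by 3083; 3083 is unramified.
Compute (21/3083) via Euler: 21^((3083-1)/2) mod 3083 = 1, so (21/3083) = 1.
d is a quadratic residue mod p, hence 3083 splits in O_K.

3083 splits in O_K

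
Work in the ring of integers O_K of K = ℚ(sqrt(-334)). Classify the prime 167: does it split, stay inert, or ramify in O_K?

167 is ramified

-334 mod 4 = 2, hence disc K = 4·(-334) = -1336 and O_K = ℤ[√-334].
disc(K) = -1336 = 167·(-8), so p = 167 is ramified.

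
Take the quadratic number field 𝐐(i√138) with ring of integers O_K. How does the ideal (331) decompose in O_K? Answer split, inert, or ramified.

p splits

d = -138 ≡ 2 (mod 4), so O_K = ℤ[√-138] and disc(K) = 4d = -552.
disc(K) = -552 is not divisible by 331; 331 is unramified.
Compute (-138/331) via Euler: 193^((331-1)/2) mod 331 = 1, so (-138/331) = 1.
(-138/331) = 1, so 331 splits.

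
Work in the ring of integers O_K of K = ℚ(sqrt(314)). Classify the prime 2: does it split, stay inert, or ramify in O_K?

d = 314 ≡ 2 (mod 4), so O_K = ℤ[√314] and disc(K) = 4d = 1256.
2 divides disc(K) = 1256, so 2 ramifies.

ramified — (2) = 𝔭²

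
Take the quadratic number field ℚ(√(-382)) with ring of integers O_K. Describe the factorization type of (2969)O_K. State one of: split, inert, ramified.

split — (2969) = 𝔭₁𝔭₂ with 𝔭₁ ≠ 𝔭₂

Since -382 ≢ 1 mod 4, the ring of integers is ℤ[√-382] with discriminant 4·(-382) = -1528.
2969 ∤ -1528, so 2969 is unramified.
Euler's criterion: (-382)^1484 mod 2969 = 1. Thus (-382|2969) = 1.
Legendre symbol 1 ⇒ 2969 is split.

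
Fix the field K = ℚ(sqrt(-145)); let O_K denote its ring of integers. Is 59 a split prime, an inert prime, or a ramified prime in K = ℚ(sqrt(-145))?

p is inert

-145 mod 4 = 3, hence disc K = 4·(-145) = -580 and O_K = ℤ[√-145].
Since gcd(59, -580) = 1 the prime 59 does not ramify.
Legendre symbol by Euler's criterion: (-145/59) ≡ (-145)^29 ≡ 58 (mod 59), i.e. (-145/59) = -1.
(-145/59) = -1, so 59 is inert.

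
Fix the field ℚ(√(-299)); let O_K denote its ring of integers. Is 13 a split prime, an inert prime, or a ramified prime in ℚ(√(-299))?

13 is ramified

-299 mod 4 = 1, hence disc K = -299 and O_K = ℤ[(1+√-299)/2].
disc(K) = -299 = 13·(-23), so p = 13 is ramified.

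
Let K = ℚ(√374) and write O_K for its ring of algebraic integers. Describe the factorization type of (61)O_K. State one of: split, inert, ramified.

inert — (61) stays prime in O_K

d = 374 ≡ 2 (mod 4), so O_K = ℤ[√374] and disc(K) = 4d = 1496.
Since gcd(61, 1496) = 1 the prime 61 does not ramify.
Compute (374/61) via Euler: 8^((61-1)/2) mod 61 = 60, so (374/61) = -1.
Legendre symbol -1 ⇒ 61 is inert.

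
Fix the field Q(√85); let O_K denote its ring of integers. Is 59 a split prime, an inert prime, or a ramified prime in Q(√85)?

85 mod 4 = 1, hence disc K = 85 and O_K = ℤ[(1+√85)/2].
59 ∤ 85, so 59 is unramified.
Euler's criterion: 85^29 mod 59 = 1. Thus (85|59) = 1.
Legendre symbol 1 ⇒ 59 is split.

splits completely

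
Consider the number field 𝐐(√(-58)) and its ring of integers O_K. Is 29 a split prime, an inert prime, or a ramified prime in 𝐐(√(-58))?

ramified — (29) = 𝔭²

Since -58 ≢ 1 mod 4, the ring of integers is ℤ[√-58] with discriminant 4·(-58) = -232.
disc(K) = -232 = 29·(-8), so p = 29 is ramified.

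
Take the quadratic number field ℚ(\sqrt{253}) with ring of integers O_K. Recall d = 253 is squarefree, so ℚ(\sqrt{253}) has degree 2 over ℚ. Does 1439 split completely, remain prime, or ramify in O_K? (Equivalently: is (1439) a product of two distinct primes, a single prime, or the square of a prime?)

1439 splits in O_K

d = 253 ≡ 1 (mod 4), so O_K = ℤ[(1+√253)/2] and disc(K) = d = 253.
Since gcd(1439, 253) = 1 the prime 1439 does not ramify.
Compute (253/1439) via Euler: 253^((1439-1)/2) mod 1439 = 1, so (253/1439) = 1.
(253/1439) = 1, so 1439 splits.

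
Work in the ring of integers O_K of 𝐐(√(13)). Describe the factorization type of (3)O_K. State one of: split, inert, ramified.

d = 13 ≡ 1 (mod 4), so O_K = ℤ[(1+√13)/2] and disc(K) = d = 13.
3 ∤ 13, so 3 is unramified.
(13/3) = 1^1 mod 3 = 1, giving Legendre symbol 1.
Legendre symbol 1 ⇒ 3 is split.

p splits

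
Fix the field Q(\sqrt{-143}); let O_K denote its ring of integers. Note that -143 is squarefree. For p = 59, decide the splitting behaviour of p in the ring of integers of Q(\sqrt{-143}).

remains prime (inert)

Since -143 ≡ 1 mod 4, the ring of integers is ℤ[(1+√-143)/2] with discriminant -143.
59 ∤ -143, so 59 is unramified.
(-143/59) = 34^29 mod 59 = 58, giving Legendre symbol -1.
d is a non-residue mod p, hence 59 remains inert in O_K.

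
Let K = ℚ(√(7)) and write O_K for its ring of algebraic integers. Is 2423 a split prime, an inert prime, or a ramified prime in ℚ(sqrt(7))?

7 mod 4 = 3, hence disc K = 4·7 = 28 and O_K = ℤ[√7].
Since gcd(2423, 28) = 1 the prime 2423 does not ramify.
Legendre symbol by Euler's criterion: (7/2423) ≡ 7^1211 ≡ 2422 (mod 2423), i.e. (7/2423) = -1.
d is a non-residue mod p, hence 2423 remains inert in O_K.

p is inert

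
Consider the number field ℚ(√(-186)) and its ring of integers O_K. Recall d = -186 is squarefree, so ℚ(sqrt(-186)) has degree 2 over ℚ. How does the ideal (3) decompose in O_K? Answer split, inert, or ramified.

ramifies in O_K

-186 mod 4 = 2, hence disc K = 4·(-186) = -744 and O_K = ℤ[√-186].
3 divides disc(K) = -744, so 3 ramifies.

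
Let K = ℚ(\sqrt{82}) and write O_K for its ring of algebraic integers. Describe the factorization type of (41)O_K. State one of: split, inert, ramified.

82 mod 4 = 2, hence disc K = 4·82 = 328 and O_K = ℤ[√82].
Ramification test: 41 | 328. The prime 41 ramifies in K.

ramifies in O_K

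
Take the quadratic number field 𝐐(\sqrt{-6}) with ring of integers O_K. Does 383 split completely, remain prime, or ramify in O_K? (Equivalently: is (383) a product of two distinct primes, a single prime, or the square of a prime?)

p is inert

-6 mod 4 = 2, hence disc K = 4·(-6) = -24 and O_K = ℤ[√-6].
disc(K) = -24 is not divisible by 383; 383 is unramified.
Euler's criterion: (-6)^191 mod 383 = 382. Thus (-6|383) = -1.
d is a non-residue mod p, hence 383 remains inert in O_K.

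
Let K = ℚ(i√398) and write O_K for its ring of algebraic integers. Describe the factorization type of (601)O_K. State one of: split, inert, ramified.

splits completely

Since -398 ≢ 1 mod 4, the ring of integers is ℤ[√-398] with discriminant 4·(-398) = -1592.
Since gcd(601, -1592) = 1 the prime 601 does not ramify.
Euler's criterion: (-398)^300 mod 601 = 1. Thus (-398|601) = 1.
d is a quadratic residue mod p, hence 601 splits in O_K.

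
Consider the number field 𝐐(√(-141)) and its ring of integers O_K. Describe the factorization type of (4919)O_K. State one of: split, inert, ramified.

inert — (4919) stays prime in O_K

Since -141 ≢ 1 mod 4, the ring of integers is ℤ[√-141] with discriminant 4·(-141) = -564.
Since gcd(4919, -564) = 1 the prime 4919 does not ramify.
Legendre symbol by Euler's criterion: (-141/4919) ≡ (-141)^2459 ≡ 4918 (mod 4919), i.e. (-141/4919) = -1.
d is a non-residue mod p, hence 4919 remains inert in O_K.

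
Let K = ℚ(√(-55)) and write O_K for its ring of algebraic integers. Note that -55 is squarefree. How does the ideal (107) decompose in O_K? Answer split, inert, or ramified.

split

d = -55 ≡ 1 (mod 4), so O_K = ℤ[(1+√-55)/2] and disc(K) = d = -55.
Since gcd(107, -55) = 1 the prime 107 does not ramify.
Compute (-55/107) via Euler: 52^((107-1)/2) mod 107 = 1, so (-55/107) = 1.
d is a quadratic residue mod p, hence 107 splits in O_K.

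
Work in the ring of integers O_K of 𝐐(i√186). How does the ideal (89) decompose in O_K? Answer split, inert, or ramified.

split — (89) = 𝔭₁𝔭₂ with 𝔭₁ ≠ 𝔭₂

Since -186 ≢ 1 mod 4, the ring of integers is ℤ[√-186] with discriminant 4·(-186) = -744.
Since gcd(89, -744) = 1 the prime 89 does not ramify.
(-186/89) = 81^44 mod 89 = 1, giving Legendre symbol 1.
(-186/89) = 1, so 89 splits.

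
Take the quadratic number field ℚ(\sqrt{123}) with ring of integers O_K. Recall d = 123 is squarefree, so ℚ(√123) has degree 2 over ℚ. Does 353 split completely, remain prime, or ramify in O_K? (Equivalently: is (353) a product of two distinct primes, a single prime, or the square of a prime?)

Since 123 ≢ 1 mod 4, the ring of integers is ℤ[√123] with discriminant 4·123 = 492.
disc(K) = 492 is not divisible by 353; 353 is unramified.
(123/353) = 123^176 mod 353 = 352, giving Legendre symbol -1.
Legendre symbol -1 ⇒ 353 is inert.

p is inert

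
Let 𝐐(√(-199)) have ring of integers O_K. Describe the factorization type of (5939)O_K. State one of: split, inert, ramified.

Since -199 ≡ 1 mod 4, the ring of integers is ℤ[(1+√-199)/2] with discriminant -199.
Since gcd(5939, -199) = 1 the prime 5939 does not ramify.
Euler's criterion: (-199)^2969 mod 5939 = 5938. Thus (-199|5939) = -1.
Legendre symbol -1 ⇒ 5939 is inert.

p is inert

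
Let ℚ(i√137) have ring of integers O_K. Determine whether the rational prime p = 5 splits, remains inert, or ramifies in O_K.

Since -137 ≢ 1 mod 4, the ring of integers is ℤ[√-137] with discriminant 4·(-137) = -548.
Since gcd(5, -548) = 1 the prime 5 does not ramify.
Euler's criterion: (-137)^2 mod 5 = 4. Thus (-137|5) = -1.
d is a non-residue mod p, hence 5 remains inert in O_K.

inert — (5) stays prime in O_K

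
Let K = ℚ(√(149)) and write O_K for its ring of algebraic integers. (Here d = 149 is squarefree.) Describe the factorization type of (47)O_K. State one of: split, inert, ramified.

149 mod 4 = 1, hence disc K = 149 and O_K = ℤ[(1+√149)/2].
disc(K) = 149 is not divisible by 47; 47 is unramified.
Compute (149/47) via Euler: 8^((47-1)/2) mod 47 = 1, so (149/47) = 1.
Legendre symbol 1 ⇒ 47 is split.

47 splits in O_K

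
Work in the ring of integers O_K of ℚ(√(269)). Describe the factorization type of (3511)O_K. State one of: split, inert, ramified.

269 mod 4 = 1, hence disc K = 269 and O_K = ℤ[(1+√269)/2].
Since gcd(3511, 269) = 1 the prime 3511 does not ramify.
Legendre symbol by Euler's criterion: (269/3511) ≡ 269^1755 ≡ 1 (mod 3511), i.e. (269/3511) = 1.
d is a quadratic residue mod p, hence 3511 splits in O_K.

p splits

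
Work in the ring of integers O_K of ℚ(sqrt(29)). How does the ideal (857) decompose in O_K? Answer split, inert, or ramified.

29 mod 4 = 1, hence disc K = 29 and O_K = ℤ[(1+√29)/2].
857 ∤ 29, so 857 is unramified.
(29/857) = 29^428 mod 857 = 1, giving Legendre symbol 1.
Legendre symbol 1 ⇒ 857 is split.

splits completely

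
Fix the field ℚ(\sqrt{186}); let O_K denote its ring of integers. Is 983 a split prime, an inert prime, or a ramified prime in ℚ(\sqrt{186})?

split — (983) = 𝔭₁𝔭₂ with 𝔭₁ ≠ 𝔭₂

Since 186 ≢ 1 mod 4, the ring of integers is ℤ[√186] with discriminant 4·186 = 744.
disc(K) = 744 is not divisible by 983; 983 is unramified.
(186/983) = 186^491 mod 983 = 1, giving Legendre symbol 1.
Legendre symbol 1 ⇒ 983 is split.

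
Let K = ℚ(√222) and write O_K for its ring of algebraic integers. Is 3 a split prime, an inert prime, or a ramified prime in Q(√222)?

3 is ramified

Since 222 ≢ 1 mod 4, the ring of integers is ℤ[√222] with discriminant 4·222 = 888.
Ramification test: 3 | 888. The prime 3 ramifies in K.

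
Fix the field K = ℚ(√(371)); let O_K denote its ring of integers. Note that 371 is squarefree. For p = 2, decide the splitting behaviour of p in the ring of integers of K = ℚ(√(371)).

d = 371 ≡ 3 (mod 4), so O_K = ℤ[√371] and disc(K) = 4d = 1484.
Ramification test: 2 | 1484. The prime 2 ramifies in K.

p ramifies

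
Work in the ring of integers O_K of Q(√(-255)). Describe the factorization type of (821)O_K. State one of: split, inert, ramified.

split

-255 mod 4 = 1, hence disc K = -255 and O_K = ℤ[(1+√-255)/2].
Since gcd(821, -255) = 1 the prime 821 does not ramify.
Legendre symbol by Euler's criterion: (-255/821) ≡ (-255)^410 ≡ 1 (mod 821), i.e. (-255/821) = 1.
Legendre symbol 1 ⇒ 821 is split.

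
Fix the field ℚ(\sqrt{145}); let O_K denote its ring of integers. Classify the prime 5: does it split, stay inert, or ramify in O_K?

ramifies in O_K

145 mod 4 = 1, hence disc K = 145 and O_K = ℤ[(1+√145)/2].
5 divides disc(K) = 145, so 5 ramifies.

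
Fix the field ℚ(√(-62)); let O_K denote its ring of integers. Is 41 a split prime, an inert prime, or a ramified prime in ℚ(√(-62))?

split — (41) = 𝔭₁𝔭₂ with 𝔭₁ ≠ 𝔭₂

d = -62 ≡ 2 (mod 4), so O_K = ℤ[√-62] and disc(K) = 4d = -248.
41 ∤ -248, so 41 is unramified.
Compute (-62/41) via Euler: 20^((41-1)/2) mod 41 = 1, so (-62/41) = 1.
d is a quadratic residue mod p, hence 41 splits in O_K.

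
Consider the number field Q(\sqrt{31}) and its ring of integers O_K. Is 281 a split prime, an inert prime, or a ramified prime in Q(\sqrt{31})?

splits completely

31 mod 4 = 3, hence disc K = 4·31 = 124 and O_K = ℤ[√31].
281 ∤ 124, so 281 is unramified.
(31/281) = 31^140 mod 281 = 1, giving Legendre symbol 1.
d is a quadratic residue mod p, hence 281 splits in O_K.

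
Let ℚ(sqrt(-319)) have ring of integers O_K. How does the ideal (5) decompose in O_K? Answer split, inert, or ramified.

d = -319 ≡ 1 (mod 4), so O_K = ℤ[(1+√-319)/2] and disc(K) = d = -319.
disc(K) = -319 is not divisible by 5; 5 is unramified.
Legendre symbol by Euler's criterion: (-319/5) ≡ (-319)^2 ≡ 1 (mod 5), i.e. (-319/5) = 1.
d is a quadratic residue mod p, hence 5 splits in O_K.

split — (5) = 𝔭₁𝔭₂ with 𝔭₁ ≠ 𝔭₂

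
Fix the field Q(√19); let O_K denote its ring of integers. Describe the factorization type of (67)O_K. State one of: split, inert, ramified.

d = 19 ≡ 3 (mod 4), so O_K = ℤ[√19] and disc(K) = 4d = 76.
disc(K) = 76 is not divisible by 67; 67 is unramified.
(19/67) = 19^33 mod 67 = 1, giving Legendre symbol 1.
d is a quadratic residue mod p, hence 67 splits in O_K.

splits completely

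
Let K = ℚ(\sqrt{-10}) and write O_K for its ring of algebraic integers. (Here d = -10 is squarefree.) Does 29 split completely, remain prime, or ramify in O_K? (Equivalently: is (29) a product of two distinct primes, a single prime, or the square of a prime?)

-10 mod 4 = 2, hence disc K = 4·(-10) = -40 and O_K = ℤ[√-10].
disc(K) = -40 is not divisible by 29; 29 is unramified.
Legendre symbol by Euler's criterion: (-10/29) ≡ (-10)^14 ≡ 28 (mod 29), i.e. (-10/29) = -1.
Legendre symbol -1 ⇒ 29 is inert.

inert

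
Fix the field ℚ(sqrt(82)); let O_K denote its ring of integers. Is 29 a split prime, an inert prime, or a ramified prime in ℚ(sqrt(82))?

split — (29) = 𝔭₁𝔭₂ with 𝔭₁ ≠ 𝔭₂

Since 82 ≢ 1 mod 4, the ring of integers is ℤ[√82] with discriminant 4·82 = 328.
disc(K) = 328 is not divisible by 29; 29 is unramified.
Compute (82/29) via Euler: 24^((29-1)/2) mod 29 = 1, so (82/29) = 1.
d is a quadratic residue mod p, hence 29 splits in O_K.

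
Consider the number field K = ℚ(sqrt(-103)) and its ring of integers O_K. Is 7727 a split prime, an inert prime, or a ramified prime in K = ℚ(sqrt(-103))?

7727 splits in O_K

Since -103 ≡ 1 mod 4, the ring of integers is ℤ[(1+√-103)/2] with discriminant -103.
disc(K) = -103 is not divisible by 7727; 7727 is unramified.
Compute (-103/7727) via Euler: 7624^((7727-1)/2) mod 7727 = 1, so (-103/7727) = 1.
Legendre symbol 1 ⇒ 7727 is split.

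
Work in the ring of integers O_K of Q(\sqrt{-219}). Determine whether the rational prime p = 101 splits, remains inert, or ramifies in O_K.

d = -219 ≡ 1 (mod 4), so O_K = ℤ[(1+√-219)/2] and disc(K) = d = -219.
Since gcd(101, -219) = 1 the prime 101 does not ramify.
(-219/101) = 84^50 mod 101 = 1, giving Legendre symbol 1.
(-219/101) = 1, so 101 splits.

splits completely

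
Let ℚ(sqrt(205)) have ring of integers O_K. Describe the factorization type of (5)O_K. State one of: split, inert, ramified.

205 mod 4 = 1, hence disc K = 205 and O_K = ℤ[(1+√205)/2].
5 divides disc(K) = 205, so 5 ramifies.

ramified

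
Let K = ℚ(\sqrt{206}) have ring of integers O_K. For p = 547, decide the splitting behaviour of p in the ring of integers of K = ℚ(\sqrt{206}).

split — (547) = 𝔭₁𝔭₂ with 𝔭₁ ≠ 𝔭₂

206 mod 4 = 2, hence disc K = 4·206 = 824 and O_K = ℤ[√206].
disc(K) = 824 is not divisible by 547; 547 is unramified.
(206/547) = 206^273 mod 547 = 1, giving Legendre symbol 1.
Legendre symbol 1 ⇒ 547 is split.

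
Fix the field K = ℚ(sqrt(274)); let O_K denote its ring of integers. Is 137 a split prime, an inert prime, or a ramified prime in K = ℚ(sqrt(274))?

ramified

d = 274 ≡ 2 (mod 4), so O_K = ℤ[√274] and disc(K) = 4d = 1096.
Ramification test: 137 | 1096. The prime 137 ramifies in K.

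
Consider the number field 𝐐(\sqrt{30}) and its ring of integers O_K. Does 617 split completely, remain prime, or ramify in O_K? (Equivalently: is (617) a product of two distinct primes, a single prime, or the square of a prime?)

split

30 mod 4 = 2, hence disc K = 4·30 = 120 and O_K = ℤ[√30].
disc(K) = 120 is not divisible by 617; 617 is unramified.
(30/617) = 30^308 mod 617 = 1, giving Legendre symbol 1.
(30/617) = 1, so 617 splits.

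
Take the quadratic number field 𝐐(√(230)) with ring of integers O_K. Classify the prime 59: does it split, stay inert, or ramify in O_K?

d = 230 ≡ 2 (mod 4), so O_K = ℤ[√230] and disc(K) = 4d = 920.
disc(K) = 920 is not divisible by 59; 59 is unramified.
Legendre symbol by Euler's criterion: (230/59) ≡ 230^29 ≡ 1 (mod 59), i.e. (230/59) = 1.
Legendre symbol 1 ⇒ 59 is split.

splits completely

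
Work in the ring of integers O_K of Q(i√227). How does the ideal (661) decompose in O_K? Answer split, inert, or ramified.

-227 mod 4 = 1, hence disc K = -227 and O_K = ℤ[(1+√-227)/2].
disc(K) = -227 is not divisible by 661; 661 is unramified.
Compute (-227/661) via Euler: 434^((661-1)/2) mod 661 = 1, so (-227/661) = 1.
d is a quadratic residue mod p, hence 661 splits in O_K.

splits completely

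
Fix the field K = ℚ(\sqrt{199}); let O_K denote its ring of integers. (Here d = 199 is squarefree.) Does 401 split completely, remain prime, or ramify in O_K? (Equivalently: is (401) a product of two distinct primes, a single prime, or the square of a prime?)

inert — (401) stays prime in O_K

d = 199 ≡ 3 (mod 4), so O_K = ℤ[√199] and disc(K) = 4d = 796.
Since gcd(401, 796) = 1 the prime 401 does not ramify.
Compute (199/401) via Euler: 199^((401-1)/2) mod 401 = 400, so (199/401) = -1.
(199/401) = -1, so 401 is inert.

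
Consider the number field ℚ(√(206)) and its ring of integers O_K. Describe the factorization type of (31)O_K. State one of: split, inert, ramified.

206 mod 4 = 2, hence disc K = 4·206 = 824 and O_K = ℤ[√206].
disc(K) = 824 is not divisible by 31; 31 is unramified.
Compute (206/31) via Euler: 20^((31-1)/2) mod 31 = 1, so (206/31) = 1.
Legendre symbol 1 ⇒ 31 is split.

split — (31) = 𝔭₁𝔭₂ with 𝔭₁ ≠ 𝔭₂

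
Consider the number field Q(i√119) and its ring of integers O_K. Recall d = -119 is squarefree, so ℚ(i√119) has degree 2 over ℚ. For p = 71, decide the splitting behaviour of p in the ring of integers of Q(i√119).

Since -119 ≡ 1 mod 4, the ring of integers is ℤ[(1+√-119)/2] with discriminant -119.
Since gcd(71, -119) = 1 the prime 71 does not ramify.
Euler's criterion: (-119)^35 mod 71 = 70. Thus (-119|71) = -1.
Legendre symbol -1 ⇒ 71 is inert.

inert — (71) stays prime in O_K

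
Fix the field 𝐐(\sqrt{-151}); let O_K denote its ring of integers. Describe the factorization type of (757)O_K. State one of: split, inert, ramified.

splits completely

Since -151 ≡ 1 mod 4, the ring of integers is ℤ[(1+√-151)/2] with discriminant -151.
disc(K) = -151 is not divisible by 757; 757 is unramified.
Legendre symbol by Euler's criterion: (-151/757) ≡ (-151)^378 ≡ 1 (mod 757), i.e. (-151/757) = 1.
d is a quadratic residue mod p, hence 757 splits in O_K.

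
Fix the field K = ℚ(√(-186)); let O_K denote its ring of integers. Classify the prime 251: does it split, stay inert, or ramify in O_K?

-186 mod 4 = 2, hence disc K = 4·(-186) = -744 and O_K = ℤ[√-186].
Since gcd(251, -744) = 1 the prime 251 does not ramify.
(-186/251) = 65^125 mod 251 = 1, giving Legendre symbol 1.
Legendre symbol 1 ⇒ 251 is split.

split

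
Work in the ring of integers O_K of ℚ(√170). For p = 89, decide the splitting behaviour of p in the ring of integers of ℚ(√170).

split

170 mod 4 = 2, hence disc K = 4·170 = 680 and O_K = ℤ[√170].
89 ∤ 680, so 89 is unramified.
Legendre symbol by Euler's criterion: (170/89) ≡ 170^44 ≡ 1 (mod 89), i.e. (170/89) = 1.
d is a quadratic residue mod p, hence 89 splits in O_K.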